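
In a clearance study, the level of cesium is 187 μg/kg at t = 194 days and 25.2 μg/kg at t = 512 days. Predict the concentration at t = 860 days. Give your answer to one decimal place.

2.8 μg/kg

Over Δt = 512 − 194 = 318 days, the level fell by a factor of 187/25.2 ≈ 7.4206.
n = log₂(7.4206) ≈ 2.8915 half-lives, so t½ = 318/2.8915 ≈ 109.98 days.
From t = 512 to t = 860: 25.2 × (1/2)^((860−512)/109.98) ≈ 2.8109 μg/kg.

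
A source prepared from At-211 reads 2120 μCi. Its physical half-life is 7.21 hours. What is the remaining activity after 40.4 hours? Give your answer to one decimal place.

Number of half-lives: n = 40.4/7.21 ≈ 5.6033.
Remaining = 2120 × (1/2)^5.6033 = 2120 × 0.02057 ≈ 43.608 μCi.

43.6 μCi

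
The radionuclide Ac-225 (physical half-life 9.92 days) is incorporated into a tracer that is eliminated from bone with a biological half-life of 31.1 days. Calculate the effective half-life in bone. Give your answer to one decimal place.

7.5 days

1/t_eff = 1/t_phys + 1/t_biol = 1/9.92 + 1/31.1 = 0.13296 per day.
t_eff = 9.92 × 31.1 / (9.92 + 31.1) ≈ 7.521 days.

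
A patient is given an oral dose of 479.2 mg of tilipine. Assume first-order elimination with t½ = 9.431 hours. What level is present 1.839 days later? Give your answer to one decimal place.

18.7 mg

Convert the elapsed time: 1.839 days = 44.136 hours.
Number of half-lives: n = 44.136/9.431 ≈ 4.6799.
Remaining = 479.2 × (1/2)^4.6799 = 479.2 × 0.039013 ≈ 18.695 mg.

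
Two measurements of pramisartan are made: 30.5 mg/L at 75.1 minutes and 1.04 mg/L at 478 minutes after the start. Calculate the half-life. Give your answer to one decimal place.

82.7 minutes

Over Δt = 478 − 75.1 = 402.9 minutes, the level fell by a factor of 30.5/1.04 ≈ 29.327.
n = log₂(29.327) ≈ 4.8742 half-lives, so t½ = 402.9/4.8742 ≈ 82.661 minutes.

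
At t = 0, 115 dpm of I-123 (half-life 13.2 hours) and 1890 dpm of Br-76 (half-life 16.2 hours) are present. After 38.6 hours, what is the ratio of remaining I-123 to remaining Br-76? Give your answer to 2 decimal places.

I-123: 115 × (1/2)^(38.6/13.2) = 115 × (1/2)^2.9242 ≈ 15.15 dpm.
Br-76: 1890 × (1/2)^(38.6/16.2) = 1890 × (1/2)^2.3827 ≈ 362.4 dpm.
Ratio ≈ 15.15 / 362.4 ≈ 0.041804.

0.04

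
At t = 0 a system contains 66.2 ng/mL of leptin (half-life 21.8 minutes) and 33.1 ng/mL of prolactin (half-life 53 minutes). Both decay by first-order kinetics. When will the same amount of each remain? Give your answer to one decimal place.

Set 66.2·(1/2)^(t/21.8) = 33.1·(1/2)^(t/53).
Taking log₂: log₂(66.2/33.1) = t·(1/21.8 − 1/53).
log₂(2) = 1; 1/21.8 − 1/53 = 0.027004.
t = 1 / 0.027004 ≈ 37.032 minutes.

37.0 minutes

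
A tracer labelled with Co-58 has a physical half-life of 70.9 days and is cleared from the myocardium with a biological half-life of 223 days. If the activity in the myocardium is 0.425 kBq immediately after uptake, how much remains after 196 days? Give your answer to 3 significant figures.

1/t_eff = 1/t_phys + 1/t_biol = 1/70.9 + 1/223 = 0.018589 per day.
t_eff = 70.9 × 223 / (70.9 + 223) ≈ 53.796 days.
Remaining = 0.425 × (1/2)^(196/53.796) = 0.425 × (1/2)^3.6434 ≈ 0.034011 kBq.

0.0340 kBq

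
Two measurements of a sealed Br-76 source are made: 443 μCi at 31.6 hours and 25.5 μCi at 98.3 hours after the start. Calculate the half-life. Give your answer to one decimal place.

Over Δt = 98.3 − 31.6 = 66.7 hours, the level fell by a factor of 443/25.5 ≈ 17.373.
n = log₂(17.373) ≈ 4.1187 half-lives, so t½ = 66.7/4.1187 ≈ 16.194 hours.

16.2 hours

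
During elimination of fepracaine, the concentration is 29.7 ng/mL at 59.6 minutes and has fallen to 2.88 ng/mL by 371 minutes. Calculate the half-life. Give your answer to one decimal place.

Over Δt = 371 − 59.6 = 311.4 minutes, the level fell by a factor of 29.7/2.88 ≈ 10.312.
n = log₂(10.312) ≈ 3.3663 half-lives, so t½ = 311.4/3.3663 ≈ 92.505 minutes.

92.5 minutes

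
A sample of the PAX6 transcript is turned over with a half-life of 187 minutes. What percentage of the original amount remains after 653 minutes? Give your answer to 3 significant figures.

8.89%

n = 653/187 ≈ 3.492 half-lives.
Fraction remaining = (1/2)^3.492 ≈ 0.088881, i.e. 8.8881%.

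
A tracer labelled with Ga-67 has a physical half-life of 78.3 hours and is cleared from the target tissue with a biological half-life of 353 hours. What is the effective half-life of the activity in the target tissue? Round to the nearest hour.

64 hours

1/t_eff = 1/t_phys + 1/t_biol = 1/78.3 + 1/353 = 0.015604 per hour.
t_eff = 78.3 × 353 / (78.3 + 353) ≈ 64.085 hours.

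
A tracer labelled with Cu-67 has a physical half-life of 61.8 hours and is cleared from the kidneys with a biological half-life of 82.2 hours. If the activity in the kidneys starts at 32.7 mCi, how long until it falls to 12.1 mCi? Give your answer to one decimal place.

50.6 hours

1/t_eff = 1/t_phys + 1/t_biol = 1/61.8 + 1/82.2 = 0.028347 per hour.
t_eff = 61.8 × 82.2 / (61.8 + 82.2) ≈ 35.278 hours.
n = log₂(32.7/12.1) ≈ 1.4343; t = 1.4343 × 35.278 ≈ 50.598 hours.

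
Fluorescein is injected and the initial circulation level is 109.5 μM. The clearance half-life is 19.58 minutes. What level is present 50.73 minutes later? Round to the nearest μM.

18 μM

Number of half-lives: n = 50.73/19.58 ≈ 2.5909.
Remaining = 109.5 × (1/2)^2.5909 = 109.5 × 0.16598 ≈ 18.175 μM.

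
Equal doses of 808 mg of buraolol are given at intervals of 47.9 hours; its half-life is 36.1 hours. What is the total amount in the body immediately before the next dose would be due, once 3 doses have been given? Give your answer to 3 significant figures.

The 3 doses were given 143.7, 95.8, 47.9 hours ago.
Total = 808·(1/2)^(143.7/36.1) + 808·(1/2)^(95.8/36.1) + 808·(1/2)^(47.9/36.1)
      = 51.183 + 128.4 + 322.09 ≈ 501.68 mg.

502 mg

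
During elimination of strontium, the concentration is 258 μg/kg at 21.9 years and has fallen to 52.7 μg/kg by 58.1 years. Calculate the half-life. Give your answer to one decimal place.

15.8 years

Over Δt = 58.1 − 21.9 = 36.2 years, the level fell by a factor of 258/52.7 ≈ 4.8956.
n = log₂(4.8956) ≈ 2.2915 half-lives, so t½ = 36.2/2.2915 ≈ 15.798 years.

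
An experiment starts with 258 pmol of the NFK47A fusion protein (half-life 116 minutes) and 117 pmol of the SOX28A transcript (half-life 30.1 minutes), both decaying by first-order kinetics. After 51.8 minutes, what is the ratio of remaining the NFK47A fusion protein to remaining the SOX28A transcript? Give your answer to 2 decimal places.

NFK47A fusion protein: 258 × (1/2)^(51.8/116) = 258 × (1/2)^0.44655 ≈ 189.32 pmol.
SOX28A transcript: 117 × (1/2)^(51.8/30.1) = 117 × (1/2)^1.7209 ≈ 35.492 pmol.
Ratio ≈ 189.32 / 35.492 ≈ 5.3341.

5.33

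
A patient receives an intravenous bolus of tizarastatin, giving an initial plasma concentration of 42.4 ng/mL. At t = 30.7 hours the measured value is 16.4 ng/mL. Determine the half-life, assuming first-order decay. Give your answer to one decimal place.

22.4 hours

A/A₀ = 16.4/42.4 ≈ 0.38679.
n = log₂(2.5854) ≈ 1.3704 half-lives elapsed in 30.7 hours.
t½ = 30.7/1.3704 ≈ 22.403 hours.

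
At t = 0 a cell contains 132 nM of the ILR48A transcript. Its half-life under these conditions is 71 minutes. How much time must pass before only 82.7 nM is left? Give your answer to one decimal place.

47.9 minutes

Fraction remaining = 82.7/132 ≈ 0.62652.
n = log₂(132/82.7) = ln(1.5961)/ln 2 ≈ 0.67458 half-lives.
t = n × t½ = 0.67458 × 71 ≈ 47.895 minutes.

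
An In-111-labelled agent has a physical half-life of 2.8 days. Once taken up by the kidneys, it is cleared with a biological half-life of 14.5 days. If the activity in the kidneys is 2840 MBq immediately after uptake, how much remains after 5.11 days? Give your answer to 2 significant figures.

630 MBq

1/t_eff = 1/t_phys + 1/t_biol = 1/2.8 + 1/14.5 = 0.42611 per day.
t_eff = 2.8 × 14.5 / (2.8 + 14.5) ≈ 2.3468 days.
Remaining = 2840 × (1/2)^(5.11/2.3468) = 2840 × (1/2)^2.1774 ≈ 627.84 MBq.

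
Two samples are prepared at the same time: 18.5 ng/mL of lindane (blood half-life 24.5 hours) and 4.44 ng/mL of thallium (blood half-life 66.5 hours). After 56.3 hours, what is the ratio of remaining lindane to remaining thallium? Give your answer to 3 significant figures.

1.52

lindane: 18.5 × (1/2)^(56.3/24.5) = 18.5 × (1/2)^2.298 ≈ 3.762 ng/mL.
thallium: 4.44 × (1/2)^(56.3/66.5) = 4.44 × (1/2)^0.84662 ≈ 2.469 ng/mL.
Ratio ≈ 3.762 / 2.469 ≈ 1.5237.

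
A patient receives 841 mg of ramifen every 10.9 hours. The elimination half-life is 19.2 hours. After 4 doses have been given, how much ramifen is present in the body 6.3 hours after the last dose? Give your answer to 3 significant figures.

1630 mg

The 4 doses were given 39, 28.1, 17.2, 6.3 hours ago.
Total = 841·(1/2)^(39/19.2) + 841·(1/2)^(28.1/19.2) + 841·(1/2)^(17.2/19.2) + 841·(1/2)^(6.3/19.2)
      = 205.74 + 304.95 + 451.98 + 669.92 ≈ 1632.6 mg.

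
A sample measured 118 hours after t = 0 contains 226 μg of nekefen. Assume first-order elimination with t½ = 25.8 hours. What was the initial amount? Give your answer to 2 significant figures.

5400 μg

Number of half-lives elapsed: n = 118/25.8 ≈ 4.5736.
A₀ = A × 2^n = 226 × 2^4.5736 = 226 × 23.812 ≈ 5381.6 μg.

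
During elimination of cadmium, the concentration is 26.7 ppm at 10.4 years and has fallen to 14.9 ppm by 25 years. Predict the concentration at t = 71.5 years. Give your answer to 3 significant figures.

Over Δt = 25 − 10.4 = 14.6 years, the level fell by a factor of 26.7/14.9 ≈ 1.7919.
n = log₂(1.7919) ≈ 0.84153 half-lives, so t½ = 14.6/0.84153 ≈ 17.349 years.
From t = 25 to t = 71.5: 14.9 × (1/2)^((71.5−25)/17.349) ≈ 2.3247 ppm.

2.32 ppm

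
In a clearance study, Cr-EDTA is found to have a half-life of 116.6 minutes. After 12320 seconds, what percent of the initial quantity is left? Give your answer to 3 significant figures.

29.5%

12320 seconds = 205.333 minutes.
n = 205.333/116.6 ≈ 1.761 half-lives.
Fraction remaining = (1/2)^1.761 ≈ 0.29504, i.e. 29.504%.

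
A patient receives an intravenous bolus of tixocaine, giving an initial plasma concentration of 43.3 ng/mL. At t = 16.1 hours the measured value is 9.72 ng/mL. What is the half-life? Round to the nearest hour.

A/A₀ = 9.72/43.3 ≈ 0.22448.
n = log₂(4.4547) ≈ 2.1553 half-lives elapsed in 16.1 hours.
t½ = 16.1/2.1553 ≈ 7.4698 hours.

7 hours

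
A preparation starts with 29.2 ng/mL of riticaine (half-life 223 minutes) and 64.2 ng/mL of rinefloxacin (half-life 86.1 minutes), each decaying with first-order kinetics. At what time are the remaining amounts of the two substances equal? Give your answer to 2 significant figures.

Set 29.2·(1/2)^(t/223) = 64.2·(1/2)^(t/86.1).
Taking log₂: log₂(29.2/64.2) = t·(1/223 − 1/86.1).
log₂(0.45483) = -1.1366; 1/223 − 1/86.1 = -0.0071301.
t = -1.1366 / -0.0071301 ≈ 159.41 minutes.

160 minutes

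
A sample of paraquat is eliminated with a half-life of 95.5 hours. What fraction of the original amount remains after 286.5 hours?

0.125

n = 286.5/95.5 ≈ 3 half-lives.
Fraction remaining = (1/2)^3 ≈ 0.125.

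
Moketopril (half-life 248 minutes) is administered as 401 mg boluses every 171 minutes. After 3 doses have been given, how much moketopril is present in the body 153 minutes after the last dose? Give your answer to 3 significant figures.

524 mg

The 3 doses were given 495, 324, 153 minutes ago.
Total = 401·(1/2)^(495/248) + 401·(1/2)^(324/248) + 401·(1/2)^(153/248)
      = 100.53 + 162.13 + 261.47 ≈ 524.13 mg.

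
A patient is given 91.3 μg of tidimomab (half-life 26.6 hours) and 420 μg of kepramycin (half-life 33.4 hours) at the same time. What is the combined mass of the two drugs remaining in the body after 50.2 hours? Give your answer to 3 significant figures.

tidimomab: 91.3 × (1/2)^(50.2/26.6) = 91.3 × (1/2)^1.8872 ≈ 24.681 μg.
kepramycin: 420 × (1/2)^(50.2/33.4) = 420 × (1/2)^1.503 ≈ 148.18 μg.
Total = 24.681 + 148.18 ≈ 172.87 μg.

173 μg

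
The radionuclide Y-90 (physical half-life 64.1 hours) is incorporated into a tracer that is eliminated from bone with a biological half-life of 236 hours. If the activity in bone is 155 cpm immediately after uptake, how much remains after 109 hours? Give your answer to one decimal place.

34.6 cpm

1/t_eff = 1/t_phys + 1/t_biol = 1/64.1 + 1/236 = 0.019838 per hour.
t_eff = 64.1 × 236 / (64.1 + 236) ≈ 50.409 hours.
Remaining = 155 × (1/2)^(109/50.409) = 155 × (1/2)^2.1623 ≈ 34.626 cpm.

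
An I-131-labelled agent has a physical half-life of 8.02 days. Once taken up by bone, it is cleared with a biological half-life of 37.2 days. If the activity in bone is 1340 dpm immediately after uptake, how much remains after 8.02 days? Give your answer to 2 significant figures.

580 dpm

1/t_eff = 1/t_phys + 1/t_biol = 1/8.02 + 1/37.2 = 0.15157 per day.
t_eff = 8.02 × 37.2 / (8.02 + 37.2) ≈ 6.5976 days.
Remaining = 1340 × (1/2)^(8.02/6.5976) = 1340 × (1/2)^1.2156 ≈ 577 dpm.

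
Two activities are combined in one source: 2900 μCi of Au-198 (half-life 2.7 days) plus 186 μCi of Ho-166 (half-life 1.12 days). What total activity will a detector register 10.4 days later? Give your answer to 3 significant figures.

Au-198: 2900 × (1/2)^(10.4/2.7) = 2900 × (1/2)^3.8519 ≈ 200.85 μCi.
Ho-166: 186 × (1/2)^(10.4/1.12) = 186 × (1/2)^9.2857 ≈ 0.29801 μCi.
Total = 200.85 + 0.29801 ≈ 201.15 μCi.

201 μCi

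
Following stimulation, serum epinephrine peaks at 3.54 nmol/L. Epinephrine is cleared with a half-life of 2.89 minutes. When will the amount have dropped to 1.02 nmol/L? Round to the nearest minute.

5 minutes

Fraction remaining = 1.02/3.54 ≈ 0.28814.
n = log₂(3.54/1.02) = ln(3.4706)/ln 2 ≈ 1.7952 half-lives.
t = n × t½ = 1.7952 × 2.89 ≈ 5.1881 minutes.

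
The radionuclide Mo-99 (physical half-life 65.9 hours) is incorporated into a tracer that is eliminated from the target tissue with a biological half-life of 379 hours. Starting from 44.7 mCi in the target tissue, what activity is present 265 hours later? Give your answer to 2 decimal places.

1/t_eff = 1/t_phys + 1/t_biol = 1/65.9 + 1/379 = 0.017813 per hour.
t_eff = 65.9 × 379 / (65.9 + 379) ≈ 56.139 hours.
Remaining = 44.7 × (1/2)^(265/56.139) = 44.7 × (1/2)^4.7205 ≈ 1.6955 mCi.

1.70 mCi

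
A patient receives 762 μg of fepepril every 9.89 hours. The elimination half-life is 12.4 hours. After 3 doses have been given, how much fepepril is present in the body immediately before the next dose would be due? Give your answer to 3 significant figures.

836 μg

The 3 doses were given 29.67, 19.78, 9.89 hours ago.
Total = 762·(1/2)^(29.67/12.4) + 762·(1/2)^(19.78/12.4) + 762·(1/2)^(9.89/12.4)
      = 145.1 + 252.21 + 438.39 ≈ 835.7 μg.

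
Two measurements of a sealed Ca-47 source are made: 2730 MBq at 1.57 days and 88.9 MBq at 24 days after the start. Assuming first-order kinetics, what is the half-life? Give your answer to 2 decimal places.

Over Δt = 24 − 1.57 = 22.43 days, the level fell by a factor of 2730/88.9 ≈ 30.709.
n = log₂(30.709) ≈ 4.9406 half-lives, so t½ = 22.43/4.9406 ≈ 4.54 days.

4.54 days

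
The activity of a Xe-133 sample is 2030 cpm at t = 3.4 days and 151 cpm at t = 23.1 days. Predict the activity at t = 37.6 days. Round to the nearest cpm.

Over Δt = 23.1 − 3.4 = 19.7 days, the level fell by a factor of 2030/151 ≈ 13.444.
n = log₂(13.444) ≈ 3.7489 half-lives, so t½ = 19.7/3.7489 ≈ 5.2549 days.
From t = 23.1 to t = 37.6: 151 × (1/2)^((37.6−23.1)/5.2549) ≈ 22.302 cpm.

22 cpm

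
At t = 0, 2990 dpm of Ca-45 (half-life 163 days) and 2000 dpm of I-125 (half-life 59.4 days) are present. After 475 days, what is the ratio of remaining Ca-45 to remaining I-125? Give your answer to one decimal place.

Ca-45: 2990 × (1/2)^(475/163) = 2990 × (1/2)^2.9141 ≈ 396.68 dpm.
I-125: 2000 × (1/2)^(475/59.4) = 2000 × (1/2)^7.9966 ≈ 7.8308 dpm.
Ratio ≈ 396.68 / 7.8308 ≈ 50.656.

50.7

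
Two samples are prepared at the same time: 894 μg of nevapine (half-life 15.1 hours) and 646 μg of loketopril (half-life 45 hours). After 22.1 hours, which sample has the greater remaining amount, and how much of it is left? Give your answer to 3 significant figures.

loketopril, 460 μg

nevapine: 894 × (1/2)^1.4636 ≈ 324.16 μg.
loketopril: 646 × (1/2)^0.49111 ≈ 459.61 μg.
Loketopril has more remaining, at ≈ 459.61 μg.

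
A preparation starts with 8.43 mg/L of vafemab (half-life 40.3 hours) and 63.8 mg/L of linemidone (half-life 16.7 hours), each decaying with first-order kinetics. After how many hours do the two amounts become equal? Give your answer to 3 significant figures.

83.3 hours

Set 8.43·(1/2)^(t/40.3) = 63.8·(1/2)^(t/16.7).
Taking log₂: log₂(8.43/63.8) = t·(1/40.3 − 1/16.7).
log₂(0.13213) = -2.92; 1/40.3 − 1/16.7 = -0.035066.
t = -2.92 / -0.035066 ≈ 83.269 hours.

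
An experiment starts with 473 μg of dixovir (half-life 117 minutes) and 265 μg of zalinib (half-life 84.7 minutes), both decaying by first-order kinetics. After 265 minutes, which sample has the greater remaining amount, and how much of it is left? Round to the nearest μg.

dixovir, 98 μg

dixovir: 473 × (1/2)^2.265 ≈ 98.41 μg.
zalinib: 265 × (1/2)^3.1287 ≈ 30.298 μg.
Dixovir has more remaining, at ≈ 98.41 μg.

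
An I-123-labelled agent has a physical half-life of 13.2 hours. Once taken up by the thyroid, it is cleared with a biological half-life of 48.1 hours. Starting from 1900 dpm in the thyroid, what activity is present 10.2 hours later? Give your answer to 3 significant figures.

960 dpm

1/t_eff = 1/t_phys + 1/t_biol = 1/13.2 + 1/48.1 = 0.096548 per hour.
t_eff = 13.2 × 48.1 / (13.2 + 48.1) ≈ 10.358 hours.
Remaining = 1900 × (1/2)^(10.2/10.358) = 1900 × (1/2)^0.98479 ≈ 960.07 dpm.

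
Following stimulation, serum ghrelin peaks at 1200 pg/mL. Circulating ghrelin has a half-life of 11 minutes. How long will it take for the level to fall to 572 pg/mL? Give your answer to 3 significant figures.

Fraction remaining = 572/1200 ≈ 0.47667.
n = log₂(1200/572) = ln(2.0979)/ln 2 ≈ 1.0689 half-lives.
t = n × t½ = 1.0689 × 11 ≈ 11.758 minutes.

11.8 minutes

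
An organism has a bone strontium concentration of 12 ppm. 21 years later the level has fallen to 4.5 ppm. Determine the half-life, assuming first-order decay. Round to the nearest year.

A/A₀ = 4.5/12 ≈ 0.375.
n = log₂(2.6667) ≈ 1.415 half-lives elapsed in 21 years.
t½ = 21/1.415 ≈ 14.841 years.

15 years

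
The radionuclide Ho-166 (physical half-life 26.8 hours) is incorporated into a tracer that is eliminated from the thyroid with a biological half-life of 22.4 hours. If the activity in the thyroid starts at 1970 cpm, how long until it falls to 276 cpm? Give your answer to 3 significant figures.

1/t_eff = 1/t_phys + 1/t_biol = 1/26.8 + 1/22.4 = 0.081956 per hour.
t_eff = 26.8 × 22.4 / (26.8 + 22.4) ≈ 12.202 hours.
n = log₂(1970/276) ≈ 2.8355; t = 2.8355 × 12.202 ≈ 34.597 hours.

34.6 hours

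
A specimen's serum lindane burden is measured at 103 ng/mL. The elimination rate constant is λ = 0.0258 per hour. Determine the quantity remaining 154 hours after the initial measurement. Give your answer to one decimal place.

t½ = ln 2 / λ = 0.69315 / 0.0258 ≈ 26.866 hours.
Number of half-lives: n = 154/26.866 ≈ 5.7321.
Remaining = 103 × (1/2)^5.7321 = 103 × 0.018813 ≈ 1.9378 ng/mL.

1.9 ng/mL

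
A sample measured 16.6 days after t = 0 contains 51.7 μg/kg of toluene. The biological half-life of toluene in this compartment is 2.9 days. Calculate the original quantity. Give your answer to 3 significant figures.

2730 μg/kg

Number of half-lives elapsed: n = 16.6/2.9 ≈ 5.7241.
A₀ = A × 2^n = 51.7 × 2^5.7241 = 51.7 × 52.861 ≈ 2732.9 μg/kg.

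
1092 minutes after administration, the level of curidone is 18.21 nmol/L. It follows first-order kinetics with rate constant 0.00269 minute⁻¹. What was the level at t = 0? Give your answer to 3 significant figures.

344 nmol/L

t½ = ln 2 / λ = 0.69315 / 0.00269 ≈ 257.68 minutes.
Number of half-lives elapsed: n = 1092/257.68 ≈ 4.2379.
A₀ = A × 2^n = 18.21 × 2^4.2379 = 18.21 × 18.868 ≈ 343.59 nmol/L.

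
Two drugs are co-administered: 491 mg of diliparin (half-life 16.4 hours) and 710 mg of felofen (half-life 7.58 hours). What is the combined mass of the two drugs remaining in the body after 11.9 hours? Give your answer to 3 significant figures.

diliparin: 491 × (1/2)^(11.9/16.4) = 491 × (1/2)^0.72561 ≈ 296.93 mg.
felofen: 710 × (1/2)^(11.9/7.58) = 710 × (1/2)^1.5699 ≈ 239.15 mg.
Total = 296.93 + 239.15 ≈ 536.08 mg.

536 mg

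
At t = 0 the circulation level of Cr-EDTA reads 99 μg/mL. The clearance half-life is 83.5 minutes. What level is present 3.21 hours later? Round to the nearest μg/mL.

20 μg/mL

Convert the elapsed time: 3.21 hours = 192.6 minutes.
Number of half-lives: n = 192.6/83.5 ≈ 2.3066.
Remaining = 99 × (1/2)^2.3066 = 99 × 0.20214 ≈ 20.012 μg/mL.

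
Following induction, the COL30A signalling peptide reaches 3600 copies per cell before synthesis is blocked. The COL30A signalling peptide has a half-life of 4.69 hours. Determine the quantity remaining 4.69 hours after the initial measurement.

1800 copies per cell

Elapsed time is 1 half-life (4.69/4.69).
Each half-life halves the amount: 3600 × (1/2)^1 = 3600/2 = 1800 copies per cell.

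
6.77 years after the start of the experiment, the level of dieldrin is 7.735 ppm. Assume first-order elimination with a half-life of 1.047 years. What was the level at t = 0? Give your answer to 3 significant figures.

684 ppm

Number of half-lives elapsed: n = 6.77/1.047 ≈ 6.4661.
A₀ = A × 2^n = 7.735 × 2^6.4661 = 7.735 × 88.407 ≈ 683.83 ppm.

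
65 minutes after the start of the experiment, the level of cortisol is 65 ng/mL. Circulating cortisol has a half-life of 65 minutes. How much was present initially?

130 ng/mL

Number of half-lives elapsed: n = 65/65 ≈ 1.
A₀ = A × 2^n = 65 × 2^1 = 65 × 2 ≈ 130 ng/mL.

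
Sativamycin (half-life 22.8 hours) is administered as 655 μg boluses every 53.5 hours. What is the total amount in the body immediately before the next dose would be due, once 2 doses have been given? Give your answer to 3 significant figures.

The 2 doses were given 107, 53.5 hours ago.
Total = 655·(1/2)^(107/22.8) + 655·(1/2)^(53.5/22.8)
      = 25.323 + 128.79 ≈ 154.11 μg.

154 μg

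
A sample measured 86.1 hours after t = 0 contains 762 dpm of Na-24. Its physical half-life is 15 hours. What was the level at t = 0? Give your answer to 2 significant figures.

41000 dpm

Number of half-lives elapsed: n = 86.1/15 ≈ 5.74.
A₀ = A × 2^n = 762 × 2^5.74 = 762 × 53.446 ≈ 40726 dpm.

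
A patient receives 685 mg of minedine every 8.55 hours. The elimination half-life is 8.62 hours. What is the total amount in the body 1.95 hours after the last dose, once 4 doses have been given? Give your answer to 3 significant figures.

1100 mg

The 4 doses were given 27.6, 19.05, 10.5, 1.95 hours ago.
Total = 685·(1/2)^(27.6/8.62) + 685·(1/2)^(19.05/8.62) + 685·(1/2)^(10.5/8.62) + 685·(1/2)^(1.95/8.62)
      = 74.445 + 148.05 + 294.45 + 585.59 ≈ 1102.5 mg.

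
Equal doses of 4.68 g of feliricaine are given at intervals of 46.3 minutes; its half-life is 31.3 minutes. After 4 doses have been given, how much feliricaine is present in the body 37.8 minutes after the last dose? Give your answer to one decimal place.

The 4 doses were given 176.7, 130.4, 84.1, 37.8 minutes ago.
Total = 4.68·(1/2)^(176.7/31.3) + 4.68·(1/2)^(130.4/31.3) + 4.68·(1/2)^(84.1/31.3) + 4.68·(1/2)^(37.8/31.3)
      = 0.093502 + 0.26068 + 0.72679 + 2.0263 ≈ 3.1073 g.

3.1 g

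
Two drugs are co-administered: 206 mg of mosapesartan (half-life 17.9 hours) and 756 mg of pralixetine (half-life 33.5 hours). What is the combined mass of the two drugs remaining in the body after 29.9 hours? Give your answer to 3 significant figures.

mosapesartan: 206 × (1/2)^(29.9/17.9) = 206 × (1/2)^1.6704 ≈ 64.719 mg.
pralixetine: 756 × (1/2)^(29.9/33.5) = 756 × (1/2)^0.89254 ≈ 407.23 mg.
Total = 64.719 + 407.23 ≈ 471.95 mg.

472 mg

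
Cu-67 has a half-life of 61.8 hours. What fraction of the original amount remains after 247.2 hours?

n = 247.2/61.8 ≈ 4 half-lives.
Fraction remaining = (1/2)^4 ≈ 0.0625.

0.0625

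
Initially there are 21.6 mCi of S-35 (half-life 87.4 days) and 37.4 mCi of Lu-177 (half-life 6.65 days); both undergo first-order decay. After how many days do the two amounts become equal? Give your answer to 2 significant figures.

5.7 days

Set 21.6·(1/2)^(t/87.4) = 37.4·(1/2)^(t/6.65).
Taking log₂: log₂(21.6/37.4) = t·(1/87.4 − 1/6.65).
log₂(0.57754) = -0.79201; 1/87.4 − 1/6.65 = -0.13893.
t = -0.79201 / -0.13893 ≈ 5.7006 days.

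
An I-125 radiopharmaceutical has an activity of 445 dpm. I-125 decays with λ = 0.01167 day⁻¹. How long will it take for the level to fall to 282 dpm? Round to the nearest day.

t½ = ln 2 / λ = 0.69315 / 0.01167 ≈ 59.396 days.
Fraction remaining = 282/445 ≈ 0.63371.
n = log₂(445/282) = ln(1.578)/ln 2 ≈ 0.65811 half-lives.
t = n × t½ = 0.65811 × 59.396 ≈ 39.089 days.

39 days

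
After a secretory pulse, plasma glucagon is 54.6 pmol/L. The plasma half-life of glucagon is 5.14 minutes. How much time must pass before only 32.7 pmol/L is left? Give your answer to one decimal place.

3.8 minutes

Fraction remaining = 32.7/54.6 ≈ 0.5989.
n = log₂(54.6/32.7) = ln(1.6697)/ln 2 ≈ 0.73961 half-lives.
t = n × t½ = 0.73961 × 5.14 ≈ 3.8016 minutes.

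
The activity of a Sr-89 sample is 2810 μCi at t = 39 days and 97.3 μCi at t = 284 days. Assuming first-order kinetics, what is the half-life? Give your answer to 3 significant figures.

50.5 days

Over Δt = 284 − 39 = 245 days, the level fell by a factor of 2810/97.3 ≈ 28.88.
n = log₂(28.88) ≈ 4.852 half-lives, so t½ = 245/4.852 ≈ 50.495 days.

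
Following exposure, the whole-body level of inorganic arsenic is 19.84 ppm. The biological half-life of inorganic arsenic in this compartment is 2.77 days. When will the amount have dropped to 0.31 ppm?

16.62 days

0.31/19.84 = 1/64, so 6 half-lives have elapsed.
t = 6 × 2.77 = 16.62 days.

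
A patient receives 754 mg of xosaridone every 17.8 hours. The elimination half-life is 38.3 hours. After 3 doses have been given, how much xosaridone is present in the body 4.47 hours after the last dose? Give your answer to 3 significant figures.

1560 mg

The 3 doses were given 40.07, 22.27, 4.47 hours ago.
Total = 754·(1/2)^(40.07/38.3) + 754·(1/2)^(22.27/38.3) + 754·(1/2)^(4.47/38.3)
      = 365.11 + 503.89 + 695.41 ≈ 1564.4 mg.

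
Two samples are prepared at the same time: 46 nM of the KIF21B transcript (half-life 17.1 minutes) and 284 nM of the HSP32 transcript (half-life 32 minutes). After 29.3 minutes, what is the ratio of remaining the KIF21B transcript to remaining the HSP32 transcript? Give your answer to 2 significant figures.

0.093

KIF21B transcript: 46 × (1/2)^(29.3/17.1) = 46 × (1/2)^1.7135 ≈ 14.027 nM.
HSP32 transcript: 284 × (1/2)^(29.3/32) = 284 × (1/2)^0.91563 ≈ 150.55 nM.
Ratio ≈ 14.027 / 150.55 ≈ 0.093169.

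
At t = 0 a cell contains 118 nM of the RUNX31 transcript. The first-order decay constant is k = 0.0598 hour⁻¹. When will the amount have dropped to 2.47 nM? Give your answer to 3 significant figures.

t½ = ln 2 / k = 0.69315 / 0.0598 ≈ 11.591 hours.
Fraction remaining = 2.47/118 ≈ 0.020932.
n = log₂(118/2.47) = ln(47.773)/ln 2 ≈ 5.5781 half-lives.
t = n × t½ = 5.5781 × 11.591 ≈ 64.657 hours.

64.7 hours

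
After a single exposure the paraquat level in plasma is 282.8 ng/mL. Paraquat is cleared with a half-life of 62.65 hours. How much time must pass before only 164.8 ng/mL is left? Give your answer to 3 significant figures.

48.8 hours

Fraction remaining = 164.8/282.8 ≈ 0.58274.
n = log₂(282.8/164.8) = ln(1.716)/ln 2 ≈ 0.77907 half-lives.
t = n × t½ = 0.77907 × 62.65 ≈ 48.808 hours.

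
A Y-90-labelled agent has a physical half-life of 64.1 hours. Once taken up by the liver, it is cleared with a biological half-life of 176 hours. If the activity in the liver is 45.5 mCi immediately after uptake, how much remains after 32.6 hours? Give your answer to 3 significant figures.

28.1 mCi

1/t_eff = 1/t_phys + 1/t_biol = 1/64.1 + 1/176 = 0.021282 per hour.
t_eff = 64.1 × 176 / (64.1 + 176) ≈ 46.987 hours.
Remaining = 45.5 × (1/2)^(32.6/46.987) = 45.5 × (1/2)^0.69381 ≈ 28.129 mCi.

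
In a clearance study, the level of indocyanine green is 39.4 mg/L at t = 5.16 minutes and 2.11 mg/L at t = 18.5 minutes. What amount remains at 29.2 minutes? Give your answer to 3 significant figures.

Over Δt = 18.5 − 5.16 = 13.34 minutes, the level fell by a factor of 39.4/2.11 ≈ 18.673.
n = log₂(18.673) ≈ 4.2229 half-lives, so t½ = 13.34/4.2229 ≈ 3.159 minutes.
From t = 18.5 to t = 29.2: 2.11 × (1/2)^((29.2−18.5)/3.159) ≈ 0.20167 mg/L.

0.202 mg/L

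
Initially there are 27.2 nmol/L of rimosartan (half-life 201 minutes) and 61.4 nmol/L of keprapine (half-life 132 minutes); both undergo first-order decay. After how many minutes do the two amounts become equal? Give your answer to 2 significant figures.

450 minutes

Set 27.2·(1/2)^(t/201) = 61.4·(1/2)^(t/132).
Taking log₂: log₂(27.2/61.4) = t·(1/201 − 1/132).
log₂(0.443) = -1.1746; 1/201 − 1/132 = -0.0026006.
t = -1.1746 / -0.0026006 ≈ 451.67 minutes.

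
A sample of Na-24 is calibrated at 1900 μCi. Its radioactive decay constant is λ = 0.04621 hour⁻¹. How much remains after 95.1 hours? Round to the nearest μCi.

23 μCi

t½ = ln 2 / λ = 0.69315 / 0.04621 ≈ 15 hours.
Number of half-lives: n = 95.1/15 ≈ 6.34.
Remaining = 1900 × (1/2)^6.34 = 1900 × 0.012344 ≈ 23.454 μCi.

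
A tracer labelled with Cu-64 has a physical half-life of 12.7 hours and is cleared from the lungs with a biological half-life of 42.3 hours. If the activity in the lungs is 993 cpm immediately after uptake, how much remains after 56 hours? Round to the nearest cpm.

19 cpm

1/t_eff = 1/t_phys + 1/t_biol = 1/12.7 + 1/42.3 = 0.10238 per hour.
t_eff = 12.7 × 42.3 / (12.7 + 42.3) ≈ 9.7675 hours.
Remaining = 993 × (1/2)^(56/9.7675) = 993 × (1/2)^5.7333 ≈ 18.666 cpm.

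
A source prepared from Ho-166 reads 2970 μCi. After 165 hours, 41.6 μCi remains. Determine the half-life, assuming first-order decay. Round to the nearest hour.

27 hours

A/A₀ = 41.6/2970 ≈ 0.014007.
n = log₂(71.394) ≈ 6.1577 half-lives elapsed in 165 hours.
t½ = 165/6.1577 ≈ 26.796 hours.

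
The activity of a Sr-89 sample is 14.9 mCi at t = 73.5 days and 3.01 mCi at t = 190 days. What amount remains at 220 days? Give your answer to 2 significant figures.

Over Δt = 190 − 73.5 = 116.5 days, the level fell by a factor of 14.9/3.01 ≈ 4.9502.
n = log₂(4.9502) ≈ 2.3075 half-lives, so t½ = 116.5/2.3075 ≈ 50.488 days.
From t = 190 to t = 220: 3.01 × (1/2)^((220−190)/50.488) ≈ 1.9939 mCi.

2.0 mCi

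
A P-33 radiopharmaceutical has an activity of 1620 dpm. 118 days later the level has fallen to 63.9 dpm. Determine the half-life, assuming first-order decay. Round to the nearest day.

A/A₀ = 63.9/1620 ≈ 0.039444.
n = log₂(25.352) ≈ 4.664 half-lives elapsed in 118 days.
t½ = 118/4.664 ≈ 25.3 days.

25 days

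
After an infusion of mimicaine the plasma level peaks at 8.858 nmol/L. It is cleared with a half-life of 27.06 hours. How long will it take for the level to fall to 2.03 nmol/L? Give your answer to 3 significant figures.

Fraction remaining = 2.03/8.858 ≈ 0.22917.
n = log₂(8.858/2.03) = ln(4.3635)/ln 2 ≈ 2.1255 half-lives.
t = n × t½ = 2.1255 × 27.06 ≈ 57.516 hours.

57.5 hours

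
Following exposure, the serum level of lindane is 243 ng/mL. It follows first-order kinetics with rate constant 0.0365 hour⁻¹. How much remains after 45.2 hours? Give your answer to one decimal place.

t½ = ln 2 / λ = 0.69315 / 0.0365 ≈ 18.99 hours.
Number of half-lives: n = 45.2/18.99 ≈ 2.3802.
Remaining = 243 × (1/2)^2.3802 = 243 × 0.19209 ≈ 46.677 ng/mL.

46.7 ng/mL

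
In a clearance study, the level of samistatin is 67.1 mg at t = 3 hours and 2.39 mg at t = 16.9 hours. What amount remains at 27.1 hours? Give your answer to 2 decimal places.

0.21 mg

Over Δt = 16.9 − 3 = 13.9 hours, the level fell by a factor of 67.1/2.39 ≈ 28.075.
n = log₂(28.075) ≈ 4.8112 half-lives, so t½ = 13.9/4.8112 ≈ 2.8891 hours.
From t = 16.9 to t = 27.1: 2.39 × (1/2)^((27.1−16.9)/2.8891) ≈ 0.20682 mg.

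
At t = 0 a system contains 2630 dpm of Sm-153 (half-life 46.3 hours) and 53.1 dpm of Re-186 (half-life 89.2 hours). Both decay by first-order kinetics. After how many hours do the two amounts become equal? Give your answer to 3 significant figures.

542 hours

Set 2630·(1/2)^(t/46.3) = 53.1·(1/2)^(t/89.2).
Taking log₂: log₂(2630/53.1) = t·(1/46.3 − 1/89.2).
log₂(49.529) = 5.6302; 1/46.3 − 1/89.2 = 0.010388.
t = 5.6302 / 0.010388 ≈ 542.02 hours.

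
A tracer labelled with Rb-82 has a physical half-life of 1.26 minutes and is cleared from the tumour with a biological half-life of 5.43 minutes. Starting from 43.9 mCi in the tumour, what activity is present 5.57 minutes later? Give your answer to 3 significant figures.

1/t_eff = 1/t_phys + 1/t_biol = 1/1.26 + 1/5.43 = 0.97781 per minute.
t_eff = 1.26 × 5.43 / (1.26 + 5.43) ≈ 1.0227 minutes.
Remaining = 43.9 × (1/2)^(5.57/1.0227) = 43.9 × (1/2)^5.4464 ≈ 1.0068 mCi.

1.01 mCi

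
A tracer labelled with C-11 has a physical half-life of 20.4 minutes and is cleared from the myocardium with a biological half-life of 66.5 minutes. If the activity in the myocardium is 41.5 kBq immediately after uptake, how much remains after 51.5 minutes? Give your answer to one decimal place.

1/t_eff = 1/t_phys + 1/t_biol = 1/20.4 + 1/66.5 = 0.064057 per minute.
t_eff = 20.4 × 66.5 / (20.4 + 66.5) ≈ 15.611 minutes.
Remaining = 41.5 × (1/2)^(51.5/15.611) = 41.5 × (1/2)^3.2989 ≈ 4.2166 kBq.

4.2 kBq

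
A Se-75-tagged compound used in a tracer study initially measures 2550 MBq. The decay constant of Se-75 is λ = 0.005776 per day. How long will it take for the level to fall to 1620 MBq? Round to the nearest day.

t½ = ln 2 / λ = 0.69315 / 0.005776 ≈ 120 days.
Fraction remaining = 1620/2550 ≈ 0.63529.
n = log₂(2550/1620) = ln(1.5741)/ln 2 ≈ 0.6545 half-lives.
t = n × t½ = 0.6545 × 120 ≈ 78.543 days.

79 days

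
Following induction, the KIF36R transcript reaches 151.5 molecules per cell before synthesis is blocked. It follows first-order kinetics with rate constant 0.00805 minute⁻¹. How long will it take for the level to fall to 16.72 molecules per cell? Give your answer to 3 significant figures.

t½ = ln 2 / λ = 0.69315 / 0.00805 ≈ 86.105 minutes.
Fraction remaining = 16.72/151.5 ≈ 0.11036.
n = log₂(151.5/16.72) = ln(9.061)/ln 2 ≈ 3.1797 half-lives.
t = n × t½ = 3.1797 × 86.105 ≈ 273.79 minutes.

274 minutes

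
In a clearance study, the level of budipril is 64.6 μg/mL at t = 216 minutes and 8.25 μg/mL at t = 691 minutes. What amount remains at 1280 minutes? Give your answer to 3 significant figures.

Over Δt = 691 − 216 = 475 minutes, the level fell by a factor of 64.6/8.25 ≈ 7.8303.
n = log₂(7.8303) ≈ 2.9691 half-lives, so t½ = 475/2.9691 ≈ 159.98 minutes.
From t = 691 to t = 1280: 8.25 × (1/2)^((1280−691)/159.98) ≈ 0.64294 μg/mL.

0.643 μg/mL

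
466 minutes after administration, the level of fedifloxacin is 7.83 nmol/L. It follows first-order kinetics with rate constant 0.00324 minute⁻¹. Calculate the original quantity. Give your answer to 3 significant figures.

35.4 nmol/L

t½ = ln 2 / k = 0.69315 / 0.00324 ≈ 213.93 minutes.
Number of half-lives elapsed: n = 466/213.93 ≈ 2.1782.
A₀ = A × 2^n = 7.83 × 2^2.1782 = 7.83 × 4.526 ≈ 35.439 nmol/L.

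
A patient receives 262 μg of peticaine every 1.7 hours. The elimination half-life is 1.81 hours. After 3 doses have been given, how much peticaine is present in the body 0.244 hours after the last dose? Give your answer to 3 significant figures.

The 3 doses were given 3.644, 1.944, 0.244 hours ago.
Total = 262·(1/2)^(3.644/1.81) + 262·(1/2)^(1.944/1.81) + 262·(1/2)^(0.244/1.81)
      = 64.901 + 124.45 + 238.63 ≈ 427.98 μg.

428 μg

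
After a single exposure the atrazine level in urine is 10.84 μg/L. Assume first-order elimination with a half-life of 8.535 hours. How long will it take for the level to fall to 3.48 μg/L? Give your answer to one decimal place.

Fraction remaining = 3.48/10.84 ≈ 0.32103.
n = log₂(10.84/3.48) = ln(3.1149)/ln 2 ≈ 1.6392 half-lives.
t = n × t½ = 1.6392 × 8.535 ≈ 13.991 hours.

14.0 hours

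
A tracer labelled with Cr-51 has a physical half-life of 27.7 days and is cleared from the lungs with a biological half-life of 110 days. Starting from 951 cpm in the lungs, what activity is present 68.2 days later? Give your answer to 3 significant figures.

112 cpm

1/t_eff = 1/t_phys + 1/t_biol = 1/27.7 + 1/110 = 0.045192 per day.
t_eff = 27.7 × 110 / (27.7 + 110) ≈ 22.128 days.
Remaining = 951 × (1/2)^(68.2/22.128) = 951 × (1/2)^3.0821 ≈ 112.3 cpm.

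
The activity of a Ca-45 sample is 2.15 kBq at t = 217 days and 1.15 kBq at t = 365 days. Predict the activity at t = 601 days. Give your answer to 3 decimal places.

0.424 kBq

Over Δt = 365 − 217 = 148 days, the level fell by a factor of 2.15/1.15 ≈ 1.8696.
n = log₂(1.8696) ≈ 0.9027 half-lives, so t½ = 148/0.9027 ≈ 163.95 days.
From t = 365 to t = 601: 1.15 × (1/2)^((601−365)/163.95) ≈ 0.42402 kBq.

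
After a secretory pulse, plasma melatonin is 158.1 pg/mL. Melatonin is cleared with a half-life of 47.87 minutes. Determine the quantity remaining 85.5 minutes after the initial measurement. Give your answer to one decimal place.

Number of half-lives: n = 85.5/47.87 ≈ 1.7861.
Remaining = 158.1 × (1/2)^1.7861 = 158.1 × 0.28996 ≈ 45.842 pg/mL.

45.8 pg/mL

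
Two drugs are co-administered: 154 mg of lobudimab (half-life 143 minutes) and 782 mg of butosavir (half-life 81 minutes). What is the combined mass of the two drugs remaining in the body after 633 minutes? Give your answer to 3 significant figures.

lobudimab: 154 × (1/2)^(633/143) = 154 × (1/2)^4.4266 ≈ 7.1613 mg.
butosavir: 782 × (1/2)^(633/81) = 782 × (1/2)^7.8148 ≈ 3.4731 mg.
Total = 7.1613 + 3.4731 ≈ 10.634 mg.

10.6 mg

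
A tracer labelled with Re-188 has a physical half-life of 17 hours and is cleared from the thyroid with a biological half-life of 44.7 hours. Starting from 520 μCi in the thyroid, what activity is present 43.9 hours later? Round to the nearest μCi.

44 μCi

1/t_eff = 1/t_phys + 1/t_biol = 1/17 + 1/44.7 = 0.081195 per hour.
t_eff = 17 × 44.7 / (17 + 44.7) ≈ 12.316 hours.
Remaining = 520 × (1/2)^(43.9/12.316) = 520 × (1/2)^3.5645 ≈ 43.954 μCi.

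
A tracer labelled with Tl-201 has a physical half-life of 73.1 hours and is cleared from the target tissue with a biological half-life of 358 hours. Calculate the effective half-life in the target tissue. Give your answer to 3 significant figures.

60.7 hours

1/t_eff = 1/t_phys + 1/t_biol = 1/73.1 + 1/358 = 0.016473 per hour.
t_eff = 73.1 × 358 / (73.1 + 358) ≈ 60.705 hours.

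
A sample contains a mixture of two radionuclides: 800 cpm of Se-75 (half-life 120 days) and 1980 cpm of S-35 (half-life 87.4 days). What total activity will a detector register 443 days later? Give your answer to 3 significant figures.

121 cpm

Se-75: 800 × (1/2)^(443/120) = 800 × (1/2)^3.6917 ≈ 61.914 cpm.
S-35: 1980 × (1/2)^(443/87.4) = 1980 × (1/2)^5.0686 ≈ 59 cpm.
Total = 61.914 + 59 ≈ 120.91 cpm.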